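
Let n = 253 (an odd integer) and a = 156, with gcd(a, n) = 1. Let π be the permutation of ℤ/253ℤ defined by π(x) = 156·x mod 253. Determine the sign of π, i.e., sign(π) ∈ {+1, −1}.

Orbit of 164 under x↦156x: [164, 31, 29, 223, 127, 78, 24]… (length divides ord_253(156)).
Cycle lengths of π_156 on ℤ/253ℤ: [110, 110, 11, 11, 10, 1]; 6 cycles in total.
n − c = 253 − 6 = 247; sign = (−1)^247 = -1.
Check: (156/253) = -1 by Zolotarev.

-1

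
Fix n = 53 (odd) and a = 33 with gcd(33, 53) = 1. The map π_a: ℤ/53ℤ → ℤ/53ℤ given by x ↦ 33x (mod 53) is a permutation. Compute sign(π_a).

-1

Trace 41: π^k(41) = [41, 28, 23, 17, 31, 16, 51] for k=0..6.
Cycle type of π: 52 + 1; total 2 cycles.
2 cycles on 53: each ℓ→(−1)^(ℓ−1), product (−1)^51 = -1.
Zolotarev: (33|53) = -1, matching the cycle-count sign.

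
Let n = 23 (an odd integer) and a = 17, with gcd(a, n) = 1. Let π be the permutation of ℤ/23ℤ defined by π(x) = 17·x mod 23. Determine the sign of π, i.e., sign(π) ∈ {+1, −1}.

-1

Trace 10: π^k(10) = [10, 9, 15, 2, 11, 3, 5] for k=0..6.
Cycle lengths of π_17 on ℤ/23ℤ: [22, 1]; 2 cycles in total.
With 2 cycles on 23 points, sign = (−1)^{23−2} = -1.
(17|23)_J = -1 (Zolotarev's lemma cross-check).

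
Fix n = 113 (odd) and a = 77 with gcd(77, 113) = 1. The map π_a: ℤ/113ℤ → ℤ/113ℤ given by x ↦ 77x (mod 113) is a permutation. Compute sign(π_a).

+1

Start at x=106: 106 → 26 → 81 → 22 → 112 → 36 → 60 → … (one orbit).
Cycle type of π: 56×2 + 1; total 3 cycles.
Σ(ℓ_i−1) = 113−3 = 110; sign = (−1)^110 = +1.
The Jacobi symbol (77|113) = +1 (Zolotarev) agrees.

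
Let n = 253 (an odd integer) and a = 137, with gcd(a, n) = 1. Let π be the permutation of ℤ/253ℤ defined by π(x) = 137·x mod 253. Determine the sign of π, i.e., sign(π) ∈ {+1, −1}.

-1

Start at x=114: 114 → 185 → 45 → 93 → 91 → 70 → 229 → … (one orbit).
Cycle type of π: 10×22 + 5×2 + 2×11 + 1; total 36 cycles.
With 36 cycles on 253 points, sign = (−1)^{253−36} = -1.
Check: (137/253) = -1 by Zolotarev.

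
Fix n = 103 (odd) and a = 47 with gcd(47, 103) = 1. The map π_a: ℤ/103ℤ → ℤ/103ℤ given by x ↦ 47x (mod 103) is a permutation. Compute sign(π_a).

Start at x=102: 102 → 56 → 57 → 1 → 47 → 46 → 102 (one orbit).
π_47 has 18 disjoint cycles with lengths [6, 6, 6, 6, 6, 6, 6, 6, 6, 6, 6, 6, 6, 6, 6, 6, 6, 1] on {0,…,102}.
18 cycles on 103: each ℓ→(−1)^(ℓ−1), product (−1)^85 = -1.
Via Zolotarev, sign(π_{47}) = (47|103) = -1.

-1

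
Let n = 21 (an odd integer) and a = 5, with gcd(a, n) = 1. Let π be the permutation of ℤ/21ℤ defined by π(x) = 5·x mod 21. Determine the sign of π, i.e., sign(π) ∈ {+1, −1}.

+1

Orbit of 17 under x↦5x: [17, 1, 5, 4, 20, 16]… (length divides ord_21(5)).
π_5 has 5 disjoint cycles with lengths [6, 6, 6, 2, 1] on {0,…,20}.
With 5 cycles on 21 points, sign = (−1)^{21−5} = +1.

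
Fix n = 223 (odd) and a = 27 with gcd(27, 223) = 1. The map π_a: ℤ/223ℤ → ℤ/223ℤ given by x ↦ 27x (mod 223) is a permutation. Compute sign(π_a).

Start at x=195: 195 → 136 → 104 → 132 → 219 → 115 → 206 → … (one orbit).
4 cycles of lengths [74, 74, 74, 1].
Σ(ℓ_i−1) = 223−4 = 219; sign = (−1)^219 = -1.

-1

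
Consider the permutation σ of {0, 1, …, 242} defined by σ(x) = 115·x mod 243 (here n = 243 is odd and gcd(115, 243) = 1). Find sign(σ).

Orbit of 133 under x↦115x: [133, 229, 91, 16, 139, 190, 223]… (length divides ord_243(115)).
Cycle type of π: 81×2 + 27×2 + 9×2 + 3×2 + 1×3; total 11 cycles.
243 − 11 = 232 transpositions; sign(π) = (−1)^232 = +1.

+1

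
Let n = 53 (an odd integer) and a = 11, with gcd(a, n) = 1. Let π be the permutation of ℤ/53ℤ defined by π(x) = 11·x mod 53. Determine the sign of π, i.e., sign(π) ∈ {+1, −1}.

Orbit of 38 under x↦11x: [38, 47, 40, 16, 17, 28, 43]… (length divides ord_53(11)).
The orbit structure of x ↦ 11x mod 53: 3 orbits of sizes [26, 26, 1].
53 − 3 = 50 transpositions; sign(π) = (−1)^50 = +1.
The Jacobi symbol (11|53) = +1 (Zolotarev) agrees.

+1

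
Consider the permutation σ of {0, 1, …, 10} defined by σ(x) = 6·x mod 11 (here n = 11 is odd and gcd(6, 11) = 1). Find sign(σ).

-1

Trace 8: π^k(8) = [8, 4, 2, 1, 6, 3, 7] for k=0..6.
π_6 has 2 disjoint cycles with lengths [10, 1] on {0,…,10}.
11 − 2 = 9 transpositions; sign(π) = (−1)^9 = -1.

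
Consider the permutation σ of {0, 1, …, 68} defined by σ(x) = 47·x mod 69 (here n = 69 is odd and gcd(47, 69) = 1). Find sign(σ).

Trace 1: π^k(1) = [1, 47] for k=0..1.
Cycle type of π: 2×23 + 1×23; total 46 cycles.
n − c = 69 − 46 = 23; sign = (−1)^23 = -1.
Check: (47/69) = -1 by Zolotarev.

-1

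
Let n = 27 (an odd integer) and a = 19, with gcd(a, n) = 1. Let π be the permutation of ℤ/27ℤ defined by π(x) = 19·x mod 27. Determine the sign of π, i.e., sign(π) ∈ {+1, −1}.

+1

Start at x=19: 19 → 10 → 1 → 19 (one orbit).
15 cycles of lengths [3, 3, 3, 3, 3, 3, 1, 1, 1, 1, 1, 1, 1, 1, 1].
Σ(ℓ_i−1) = 27−15 = 12; sign = (−1)^12 = +1.
The Jacobi symbol (19|27) = +1 (Zolotarev) agrees.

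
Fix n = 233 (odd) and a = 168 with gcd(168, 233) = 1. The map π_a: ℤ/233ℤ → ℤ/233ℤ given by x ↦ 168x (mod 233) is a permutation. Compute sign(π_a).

-1

Orbit of 33 under x↦168x: [33, 185, 91, 143, 25, 6, 76]… (length divides ord_233(168)).
2 cycles of lengths [232, 1].
233 − 2 = 231 transpositions; sign(π) = (−1)^231 = -1.
(168|233)_J = -1 (Zolotarev's lemma cross-check).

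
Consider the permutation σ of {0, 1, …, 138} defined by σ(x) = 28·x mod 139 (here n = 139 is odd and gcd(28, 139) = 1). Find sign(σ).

+1

Orbit of 49 under x↦28x: [49, 121, 52, 66, 41, 36, 35]… (length divides ord_139(28)).
The orbit structure of x ↦ 28x mod 139: 3 orbits of sizes [69, 69, 1].
139 − 3 = 136 transpositions; sign(π) = (−1)^136 = +1.
Via Zolotarev, sign(π_{28}) = (28|139) = +1.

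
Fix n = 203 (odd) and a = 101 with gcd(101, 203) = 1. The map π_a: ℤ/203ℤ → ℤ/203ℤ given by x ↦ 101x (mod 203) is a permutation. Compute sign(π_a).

+1

Trace 101: π^k(101) = [101, 51, 76, 165, 19, 92, 157] for k=0..6.
Decompose π into cycles: lengths [84, 84, 28, 6, 1] (5 cycles, including the fixed point 0).
n − c = 203 − 5 = 198; sign = (−1)^198 = +1.
The Jacobi symbol (101|203) = +1 (Zolotarev) agrees.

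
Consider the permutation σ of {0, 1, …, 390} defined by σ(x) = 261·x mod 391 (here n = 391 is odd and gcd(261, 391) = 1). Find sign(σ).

-1

Trace 197: π^k(197) = [197, 196, 326, 239, 210, 70, 284] for k=0..6.
Cycle lengths of π_261 on ℤ/391ℤ: [176, 176, 16, 11, 11, 1]; 6 cycles in total.
With 6 cycles on 391 points, sign = (−1)^{391−6} = -1.
The Jacobi symbol (261|391) = -1 (Zolotarev) agrees.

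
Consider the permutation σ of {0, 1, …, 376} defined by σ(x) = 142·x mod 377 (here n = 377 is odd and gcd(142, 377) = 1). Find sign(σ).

Start at x=142: 142 → 183 → 350 → 313 → 337 → 352 → 220 → … (one orbit).
π_142 has 20 disjoint cycles with lengths [28, 28, 28, 28, 28, 28, 28, 28, 28, 28, 28, 28, 28, 2, 2, 2, 2, 2, 2, 1] on {0,…,376}.
377 − 20 = 357 transpositions; sign(π) = (−1)^357 = -1.

-1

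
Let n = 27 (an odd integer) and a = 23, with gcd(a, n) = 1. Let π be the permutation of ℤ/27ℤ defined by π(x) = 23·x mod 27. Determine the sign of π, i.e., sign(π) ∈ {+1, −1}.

-1

Orbit of 5 under x↦23x: [5, 7, 26, 4, 11, 10, 14]… (length divides ord_27(23)).
Cycle type of π: 18 + 6 + 2 + 1; total 4 cycles.
27 − 4 = 23 transpositions; sign(π) = (−1)^23 = -1.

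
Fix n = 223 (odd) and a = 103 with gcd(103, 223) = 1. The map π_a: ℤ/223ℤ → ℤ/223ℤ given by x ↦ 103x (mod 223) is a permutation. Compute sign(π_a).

Orbit of 190 under x↦103x: [190, 169, 13, 1, 103, 128, 27]… (length divides ord_223(103)).
Decompose π into cycles: lengths [74, 74, 74, 1] (4 cycles, including the fixed point 0).
With 4 cycles on 223 points, sign = (−1)^{223−4} = -1.
(103|223)_J = -1 (Zolotarev's lemma cross-check).

-1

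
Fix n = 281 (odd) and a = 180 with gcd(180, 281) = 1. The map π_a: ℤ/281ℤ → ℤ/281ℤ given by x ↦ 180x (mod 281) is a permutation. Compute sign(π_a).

Orbit of 238 under x↦180x: [238, 128, 279, 202, 111, 29, 162]… (length divides ord_281(180)).
π_180 has 5 disjoint cycles with lengths [70, 70, 70, 70, 1] on {0,…,280}.
Σ(ℓ_i−1) = 281−5 = 276; sign = (−1)^276 = +1.
(180|281)_J = +1 (Zolotarev's lemma cross-check).

+1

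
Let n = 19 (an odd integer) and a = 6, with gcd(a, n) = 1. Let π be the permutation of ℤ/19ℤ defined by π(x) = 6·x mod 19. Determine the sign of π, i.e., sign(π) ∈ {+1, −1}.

+1

Trace 1: π^k(1) = [1, 6, 17, 7, 4, 5, 11] for k=0..6.
Decompose π into cycles: lengths [9, 9, 1] (3 cycles, including the fixed point 0).
With 3 cycles on 19 points, sign = (−1)^{19−3} = +1.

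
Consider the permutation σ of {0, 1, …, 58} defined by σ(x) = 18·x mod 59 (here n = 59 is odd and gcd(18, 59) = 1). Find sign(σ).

Start at x=25: 25 → 37 → 17 → 11 → 21 → 24 → 19 → … (one orbit).
π_18 has 2 disjoint cycles with lengths [58, 1] on {0,…,58}.
n − c = 59 − 2 = 57; sign = (−1)^57 = -1.
Zolotarev: (18|59) = -1, matching the cycle-count sign.

-1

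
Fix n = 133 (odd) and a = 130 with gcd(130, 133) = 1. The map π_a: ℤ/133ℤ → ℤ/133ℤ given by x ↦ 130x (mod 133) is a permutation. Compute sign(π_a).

+1

Start at x=106: 106 → 81 → 23 → 64 → 74 → 44 → 1 → … (one orbit).
17 cycles of lengths [9, 9, 9, 9, 9, 9, 9, 9, 9, 9, 9, 9, 9, 9, 3, 3, 1].
Σ(ℓ_i−1) = 133−17 = 116; sign = (−1)^116 = +1.
Check: (130/133) = +1 by Zolotarev.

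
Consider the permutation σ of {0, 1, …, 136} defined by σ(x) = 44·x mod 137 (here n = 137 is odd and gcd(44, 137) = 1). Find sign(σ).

+1

Orbit of 76 under x↦44x: [76, 56, 135, 49, 101, 60, 37]… (length divides ord_137(44)).
Cycle type of π: 68×2 + 1; total 3 cycles.
Σ(ℓ_i−1) = 137−3 = 134; sign = (−1)^134 = +1.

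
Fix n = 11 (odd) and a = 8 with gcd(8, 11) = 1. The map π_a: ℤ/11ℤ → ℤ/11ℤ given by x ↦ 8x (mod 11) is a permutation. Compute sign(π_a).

Trace 7: π^k(7) = [7, 1, 8, 9, 6, 4, 10] for k=0..6.
2 cycles of lengths [10, 1].
With 2 cycles on 11 points, sign = (−1)^{11−2} = -1.

-1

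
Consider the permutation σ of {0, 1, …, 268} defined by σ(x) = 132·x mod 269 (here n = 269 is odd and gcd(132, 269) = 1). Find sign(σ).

Start at x=135: 135 → 66 → 104 → 9 → 112 → 258 → 162 → … (one orbit).
π_132 has 2 disjoint cycles with lengths [268, 1] on {0,…,268}.
269 − 2 = 267 transpositions; sign(π) = (−1)^267 = -1.

-1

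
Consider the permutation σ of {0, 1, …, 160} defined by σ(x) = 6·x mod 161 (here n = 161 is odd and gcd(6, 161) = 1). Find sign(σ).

Trace 55: π^k(55) = [55, 8, 48, 127, 118, 64, 62] for k=0..6.
12 cycles of lengths [22, 22, 22, 22, 22, 22, 11, 11, 2, 2, 2, 1].
Σ(ℓ_i−1) = 161−12 = 149; sign = (−1)^149 = -1.
The Jacobi symbol (6|161) = -1 (Zolotarev) agrees.

-1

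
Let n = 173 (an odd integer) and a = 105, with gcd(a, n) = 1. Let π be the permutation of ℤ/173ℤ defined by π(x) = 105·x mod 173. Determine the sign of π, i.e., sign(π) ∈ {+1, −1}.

Orbit of 142 under x↦105x: [142, 32, 73, 53, 29, 104, 21]… (length divides ord_173(105)).
Decompose π into cycles: lengths [172, 1] (2 cycles, including the fixed point 0).
2 cycles on 173: each ℓ→(−1)^(ℓ−1), product (−1)^171 = -1.

-1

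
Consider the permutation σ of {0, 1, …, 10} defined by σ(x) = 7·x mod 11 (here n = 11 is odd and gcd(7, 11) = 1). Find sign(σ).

-1

Start at x=9: 9 → 8 → 1 → 7 → 5 → 2 → 3 → … (one orbit).
Decompose π into cycles: lengths [10, 1] (2 cycles, including the fixed point 0).
11 − 2 = 9 transpositions; sign(π) = (−1)^9 = -1.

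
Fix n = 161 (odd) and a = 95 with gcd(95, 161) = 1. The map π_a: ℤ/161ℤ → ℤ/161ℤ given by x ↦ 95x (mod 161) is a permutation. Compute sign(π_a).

Orbit of 25 under x↦95x: [25, 121, 64, 123, 93, 141, 32]… (length divides ord_161(95)).
Decompose π into cycles: lengths [33, 33, 33, 33, 11, 11, 3, 3, 1] (9 cycles, including the fixed point 0).
sign(π) = (−1)^{n − #cycles} = (−1)^{161−9} = (−1)^152 = +1.
The Jacobi symbol (95|161) = +1 (Zolotarev) agrees.

+1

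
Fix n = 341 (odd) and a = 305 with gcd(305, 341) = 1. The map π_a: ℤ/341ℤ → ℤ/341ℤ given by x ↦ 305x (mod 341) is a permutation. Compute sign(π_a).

+1

Start at x=125: 125 → 274 → 25 → 123 → 5 → 161 → 1 → … (one orbit).
17 cycles of lengths [30, 30, 30, 30, 30, 30, 30, 30, 30, 30, 10, 6, 6, 6, 6, 6, 1].
sign(π) = (−1)^{n − #cycles} = (−1)^{341−17} = (−1)^324 = +1.
(305|341)_J = +1 (Zolotarev's lemma cross-check).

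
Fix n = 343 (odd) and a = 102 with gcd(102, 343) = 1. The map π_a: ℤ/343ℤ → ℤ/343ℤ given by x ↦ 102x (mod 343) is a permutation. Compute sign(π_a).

+1

Trace 267: π^k(267) = [267, 137, 254, 183, 144, 282, 295] for k=0..6.
Cycle lengths of π_102 on ℤ/343ℤ: [147, 147, 21, 21, 3, 3, 1]; 7 cycles in total.
Σ(ℓ_i−1) = 343−7 = 336; sign = (−1)^336 = +1.
The Jacobi symbol (102|343) = +1 (Zolotarev) agrees.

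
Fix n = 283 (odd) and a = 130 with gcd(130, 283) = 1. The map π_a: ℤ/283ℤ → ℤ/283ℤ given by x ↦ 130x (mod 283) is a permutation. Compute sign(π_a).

Start at x=116: 116 → 81 → 59 → 29 → 91 → 227 → 78 → … (one orbit).
Cycle lengths of π_130 on ℤ/283ℤ: [141, 141, 1]; 3 cycles in total.
sign(π) = (−1)^{n − #cycles} = (−1)^{283−3} = (−1)^280 = +1.
(130|283)_J = +1 (Zolotarev's lemma cross-check).

+1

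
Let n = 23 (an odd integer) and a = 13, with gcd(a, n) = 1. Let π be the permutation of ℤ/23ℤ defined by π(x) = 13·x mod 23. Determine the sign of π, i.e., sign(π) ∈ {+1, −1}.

+1

Trace 2: π^k(2) = [2, 3, 16, 1, 13, 8, 12] for k=0..6.
The orbit structure of x ↦ 13x mod 23: 3 orbits of sizes [11, 11, 1].
n − c = 23 − 3 = 20; sign = (−1)^20 = +1.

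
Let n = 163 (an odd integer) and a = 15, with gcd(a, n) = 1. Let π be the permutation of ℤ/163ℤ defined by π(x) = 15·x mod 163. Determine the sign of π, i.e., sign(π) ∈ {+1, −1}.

Trace 146: π^k(146) = [146, 71, 87, 1, 15, 62, 115] for k=0..6.
Cycle lengths of π_15 on ℤ/163ℤ: [81, 81, 1]; 3 cycles in total.
163 − 3 = 160 transpositions; sign(π) = (−1)^160 = +1.
The Jacobi symbol (15|163) = +1 (Zolotarev) agrees.

+1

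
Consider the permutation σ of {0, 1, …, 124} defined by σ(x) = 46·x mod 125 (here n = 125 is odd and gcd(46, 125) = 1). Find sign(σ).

+1

Start at x=51: 51 → 96 → 41 → 11 → 6 → 26 → 71 → … (one orbit).
Cycle type of π: 25×4 + 5×4 + 1×5; total 13 cycles.
Σ(ℓ_i−1) = 125−13 = 112; sign = (−1)^112 = +1.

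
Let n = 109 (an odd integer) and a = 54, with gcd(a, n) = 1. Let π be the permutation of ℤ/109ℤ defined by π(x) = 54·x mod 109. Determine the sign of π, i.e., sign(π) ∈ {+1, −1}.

Trace 90: π^k(90) = [90, 64, 77, 16, 101, 4, 107] for k=0..6.
The orbit structure of x ↦ 54x mod 109: 4 orbits of sizes [36, 36, 36, 1].
n − c = 109 − 4 = 105; sign = (−1)^105 = -1.

-1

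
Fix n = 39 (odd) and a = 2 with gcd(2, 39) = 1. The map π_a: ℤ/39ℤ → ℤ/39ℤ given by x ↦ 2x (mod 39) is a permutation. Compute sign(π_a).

+1

Start at x=1: 1 → 2 → 4 → 8 → 16 → 32 → 25 → … (one orbit).
The orbit structure of x ↦ 2x mod 39: 5 orbits of sizes [12, 12, 12, 2, 1].
39 − 5 = 34 transpositions; sign(π) = (−1)^34 = +1.
Check: (2/39) = +1 by Zolotarev.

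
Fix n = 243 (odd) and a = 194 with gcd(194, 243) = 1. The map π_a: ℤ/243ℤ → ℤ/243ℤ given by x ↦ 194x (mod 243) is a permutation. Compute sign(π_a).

Trace 161: π^k(161) = [161, 130, 191, 118, 50, 223, 8] for k=0..6.
6 cycles of lengths [162, 54, 18, 6, 2, 1].
sign(π) = (−1)^{n − #cycles} = (−1)^{243−6} = (−1)^237 = -1.

-1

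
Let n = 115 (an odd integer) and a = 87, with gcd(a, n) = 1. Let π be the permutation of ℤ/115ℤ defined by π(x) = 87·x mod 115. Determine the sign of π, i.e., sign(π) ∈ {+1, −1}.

Start at x=49: 49 → 8 → 6 → 62 → 104 → 78 → 1 → … (one orbit).
The orbit structure of x ↦ 87x mod 115: 6 orbits of sizes [44, 44, 11, 11, 4, 1].
sign(π) = (−1)^{n − #cycles} = (−1)^{115−6} = (−1)^109 = -1.

-1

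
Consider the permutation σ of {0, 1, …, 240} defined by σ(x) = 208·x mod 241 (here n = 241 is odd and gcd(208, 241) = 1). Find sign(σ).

-1

Start at x=140: 140 → 200 → 148 → 177 → 184 → 194 → 105 → … (one orbit).
The orbit structure of x ↦ 208x mod 241: 4 orbits of sizes [80, 80, 80, 1].
Σ(ℓ_i−1) = 241−4 = 237; sign = (−1)^237 = -1.
(208|241)_J = -1 (Zolotarev's lemma cross-check).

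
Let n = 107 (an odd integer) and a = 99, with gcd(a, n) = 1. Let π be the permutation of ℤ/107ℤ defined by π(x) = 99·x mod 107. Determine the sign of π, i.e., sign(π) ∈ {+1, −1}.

+1

Trace 56: π^k(56) = [56, 87, 53, 4, 75, 42, 92] for k=0..6.
Decompose π into cycles: lengths [53, 53, 1] (3 cycles, including the fixed point 0).
3 cycles on 107: each ℓ→(−1)^(ℓ−1), product (−1)^104 = +1.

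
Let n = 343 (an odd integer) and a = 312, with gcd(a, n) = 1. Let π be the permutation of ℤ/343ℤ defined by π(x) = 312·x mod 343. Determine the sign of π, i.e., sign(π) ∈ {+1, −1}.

+1

Trace 148: π^k(148) = [148, 214, 226, 197, 67, 324, 246] for k=0..6.
Cycle lengths of π_312 on ℤ/343ℤ: [21, 21, 21, 21, 21, 21, 21, 21, 21, 21, 21, 21, 21, 21, 3, 3, 3, 3, 3, 3, 3, 3, 3, 3, 3, 3, 3, 3, 3, 3, 1]; 31 cycles in total.
Σ(ℓ_i−1) = 343−31 = 312; sign = (−1)^312 = +1.
The Jacobi symbol (312|343) = +1 (Zolotarev) agrees.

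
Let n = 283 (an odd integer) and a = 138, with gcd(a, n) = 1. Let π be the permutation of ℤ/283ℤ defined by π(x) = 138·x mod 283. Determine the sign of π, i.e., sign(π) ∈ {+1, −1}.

Orbit of 24 under x↦138x: [24, 199, 11, 103, 64, 59, 218]… (length divides ord_283(138)).
Cycle type of π: 141×2 + 1; total 3 cycles.
3 cycles on 283: each ℓ→(−1)^(ℓ−1), product (−1)^280 = +1.
Via Zolotarev, sign(π_{138}) = (138|283) = +1.

+1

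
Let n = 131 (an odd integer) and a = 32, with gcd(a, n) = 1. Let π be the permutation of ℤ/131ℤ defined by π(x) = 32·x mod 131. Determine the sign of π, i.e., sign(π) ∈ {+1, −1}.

-1

Orbit of 71 under x↦32x: [71, 45, 130, 99, 24, 113, 79]… (length divides ord_131(32)).
The orbit structure of x ↦ 32x mod 131: 6 orbits of sizes [26, 26, 26, 26, 26, 1].
n − c = 131 − 6 = 125; sign = (−1)^125 = -1.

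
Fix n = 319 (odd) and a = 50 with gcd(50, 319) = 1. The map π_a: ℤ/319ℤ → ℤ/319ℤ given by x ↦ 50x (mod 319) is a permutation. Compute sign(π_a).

+1

Trace 236: π^k(236) = [236, 316, 169, 156, 144, 182, 168] for k=0..6.
Cycle type of π: 140×2 + 28 + 10 + 1; total 5 cycles.
319 − 5 = 314 transpositions; sign(π) = (−1)^314 = +1.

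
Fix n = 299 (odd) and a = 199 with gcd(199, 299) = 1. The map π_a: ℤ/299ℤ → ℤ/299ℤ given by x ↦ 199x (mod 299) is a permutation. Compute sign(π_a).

-1

Trace 199: π^k(199) = [199, 133, 155, 48, 283, 105, 264] for k=0..6.
The orbit structure of x ↦ 199x mod 299: 8 orbits of sizes [66, 66, 66, 66, 22, 6, 6, 1].
299 − 8 = 291 transpositions; sign(π) = (−1)^291 = -1.
(199|299)_J = -1 (Zolotarev's lemma cross-check).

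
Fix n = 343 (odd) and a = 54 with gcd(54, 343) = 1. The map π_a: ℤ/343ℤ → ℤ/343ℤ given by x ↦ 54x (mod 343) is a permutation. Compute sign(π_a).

Orbit of 292 under x↦54x: [292, 333, 146, 338, 73, 169, 208]… (length divides ord_343(54)).
Decompose π into cycles: lengths [294, 42, 6, 1] (4 cycles, including the fixed point 0).
343 − 4 = 339 transpositions; sign(π) = (−1)^339 = -1.
Zolotarev: (54|343) = -1, matching the cycle-count sign.

-1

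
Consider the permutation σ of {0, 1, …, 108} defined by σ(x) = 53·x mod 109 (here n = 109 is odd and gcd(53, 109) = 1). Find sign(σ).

Orbit of 12 under x↦53x: [12, 91, 27, 14, 88, 86, 89]… (length divides ord_109(53)).
Decompose π into cycles: lengths [108, 1] (2 cycles, including the fixed point 0).
109 − 2 = 107 transpositions; sign(π) = (−1)^107 = -1.
Via Zolotarev, sign(π_{53}) = (53|109) = -1.

-1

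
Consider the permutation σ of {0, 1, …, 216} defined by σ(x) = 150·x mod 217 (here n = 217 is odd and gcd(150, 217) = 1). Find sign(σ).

Orbit of 1 under x↦150x: [1, 150, 149, 216, 67, 68]… (length divides ord_217(150)).
Decompose π into cycles: lengths [6, 6, 6, 6, 6, 6, 6, 6, 6, 6, 6, 6, 6, 6, 6, 6, 6, 6, 6, 6, 6, 6, 6, 6, 6, 6, 6, 6, 6, 6, 6, 6, 6, 6, 6, 6, 1] (37 cycles, including the fixed point 0).
Σ(ℓ_i−1) = 217−37 = 180; sign = (−1)^180 = +1.

+1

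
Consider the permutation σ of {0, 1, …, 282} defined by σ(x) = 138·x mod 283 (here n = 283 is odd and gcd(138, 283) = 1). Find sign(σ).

+1

Start at x=116: 116 → 160 → 6 → 262 → 215 → 238 → 16 → … (one orbit).
3 cycles of lengths [141, 141, 1].
283 − 3 = 280 transpositions; sign(π) = (−1)^280 = +1.
The Jacobi symbol (138|283) = +1 (Zolotarev) agrees.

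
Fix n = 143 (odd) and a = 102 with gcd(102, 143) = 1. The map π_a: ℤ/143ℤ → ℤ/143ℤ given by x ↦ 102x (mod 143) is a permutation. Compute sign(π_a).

Trace 136: π^k(136) = [136, 1, 102, 108, 5, 81, 111] for k=0..6.
Cycle lengths of π_102 on ℤ/143ℤ: [60, 60, 12, 5, 5, 1]; 6 cycles in total.
sign(π) = (−1)^{n − #cycles} = (−1)^{143−6} = (−1)^137 = -1.

-1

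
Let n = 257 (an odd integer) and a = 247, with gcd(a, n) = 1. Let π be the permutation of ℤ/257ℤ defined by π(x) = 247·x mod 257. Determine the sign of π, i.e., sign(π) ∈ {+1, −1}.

-1

Trace 82: π^k(82) = [82, 208, 233, 240, 170, 99, 38] for k=0..6.
2 cycles of lengths [256, 1].
sign(π) = (−1)^{n − #cycles} = (−1)^{257−2} = (−1)^255 = -1.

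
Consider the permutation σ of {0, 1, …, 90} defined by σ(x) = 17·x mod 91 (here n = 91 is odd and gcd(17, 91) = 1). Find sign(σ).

Trace 17: π^k(17) = [17, 16, 90, 74, 75, 1] for k=0..5.
16 cycles of lengths [6, 6, 6, 6, 6, 6, 6, 6, 6, 6, 6, 6, 6, 6, 6, 1].
16 cycles on 91: each ℓ→(−1)^(ℓ−1), product (−1)^75 = -1.
Via Zolotarev, sign(π_{17}) = (17|91) = -1.

-1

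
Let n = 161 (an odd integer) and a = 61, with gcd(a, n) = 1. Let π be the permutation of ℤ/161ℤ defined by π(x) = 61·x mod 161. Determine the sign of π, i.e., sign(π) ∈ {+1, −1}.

Start at x=95: 95 → 160 → 100 → 143 → 29 → 159 → 39 → … (one orbit).
Decompose π into cycles: lengths [66, 66, 22, 6, 1] (5 cycles, including the fixed point 0).
Σ(ℓ_i−1) = 161−5 = 156; sign = (−1)^156 = +1.

+1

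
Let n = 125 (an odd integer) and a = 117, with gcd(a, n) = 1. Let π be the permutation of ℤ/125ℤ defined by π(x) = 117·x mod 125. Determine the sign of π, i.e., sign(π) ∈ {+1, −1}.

-1

Start at x=82: 82 → 94 → 123 → 16 → 122 → 24 → 58 → … (one orbit).
Cycle type of π: 100 + 20 + 4 + 1; total 4 cycles.
sign(π) = (−1)^{n − #cycles} = (−1)^{125−4} = (−1)^121 = -1.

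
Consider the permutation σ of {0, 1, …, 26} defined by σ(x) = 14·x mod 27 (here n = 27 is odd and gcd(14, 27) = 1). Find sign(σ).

-1

Orbit of 14 under x↦14x: [14, 7, 17, 22, 11, 19, 23]… (length divides ord_27(14)).
4 cycles of lengths [18, 6, 2, 1].
With 4 cycles on 27 points, sign = (−1)^{27−4} = -1.
Check: (14/27) = -1 by Zolotarev.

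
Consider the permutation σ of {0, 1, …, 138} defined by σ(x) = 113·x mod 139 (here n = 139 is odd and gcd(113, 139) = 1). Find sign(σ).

Orbit of 80 under x↦113x: [80, 5, 9, 44, 107, 137, 52]… (length divides ord_139(113)).
Cycle type of π: 69×2 + 1; total 3 cycles.
With 3 cycles on 139 points, sign = (−1)^{139−3} = +1.

+1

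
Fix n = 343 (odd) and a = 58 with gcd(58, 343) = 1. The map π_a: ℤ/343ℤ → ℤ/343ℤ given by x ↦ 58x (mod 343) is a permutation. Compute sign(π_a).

Trace 156: π^k(156) = [156, 130, 337, 338, 53, 330, 275] for k=0..6.
The orbit structure of x ↦ 58x mod 343: 7 orbits of sizes [147, 147, 21, 21, 3, 3, 1].
sign(π) = (−1)^{n − #cycles} = (−1)^{343−7} = (−1)^336 = +1.
The Jacobi symbol (58|343) = +1 (Zolotarev) agrees.

+1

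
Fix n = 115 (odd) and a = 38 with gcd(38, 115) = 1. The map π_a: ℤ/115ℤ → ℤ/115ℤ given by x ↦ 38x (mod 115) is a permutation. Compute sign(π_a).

Orbit of 1 under x↦38x: [1, 38, 64, 17, 71, 53, 59]… (length divides ord_115(38)).
The orbit structure of x ↦ 38x mod 115: 5 orbits of sizes [44, 44, 22, 4, 1].
sign(π) = (−1)^{n − #cycles} = (−1)^{115−5} = (−1)^110 = +1.
The Jacobi symbol (38|115) = +1 (Zolotarev) agrees.

+1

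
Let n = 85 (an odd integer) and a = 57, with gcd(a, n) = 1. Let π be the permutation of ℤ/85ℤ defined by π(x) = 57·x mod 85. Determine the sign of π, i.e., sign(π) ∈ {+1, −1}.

+1

Start at x=7: 7 → 59 → 48 → 16 → 62 → 49 → 73 → … (one orbit).
Decompose π into cycles: lengths [16, 16, 16, 16, 16, 4, 1] (7 cycles, including the fixed point 0).
85 − 7 = 78 transpositions; sign(π) = (−1)^78 = +1.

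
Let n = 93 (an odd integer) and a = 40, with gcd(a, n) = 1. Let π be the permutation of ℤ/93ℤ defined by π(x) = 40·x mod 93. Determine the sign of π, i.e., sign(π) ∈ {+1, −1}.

Orbit of 7 under x↦40x: [7, 1, 40, 19, 16, 82, 25]… (length divides ord_93(40)).
The orbit structure of x ↦ 40x mod 93: 9 orbits of sizes [15, 15, 15, 15, 15, 15, 1, 1, 1].
n − c = 93 − 9 = 84; sign = (−1)^84 = +1.

+1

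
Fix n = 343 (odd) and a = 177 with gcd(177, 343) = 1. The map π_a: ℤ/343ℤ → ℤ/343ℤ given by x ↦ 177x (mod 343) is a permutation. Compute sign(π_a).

+1

Orbit of 226 under x↦177x: [226, 214, 148, 128, 18, 99, 30]… (length divides ord_343(177)).
Decompose π into cycles: lengths [21, 21, 21, 21, 21, 21, 21, 21, 21, 21, 21, 21, 21, 21, 3, 3, 3, 3, 3, 3, 3, 3, 3, 3, 3, 3, 3, 3, 3, 3, 1] (31 cycles, including the fixed point 0).
n − c = 343 − 31 = 312; sign = (−1)^312 = +1.
Via Zolotarev, sign(π_{177}) = (177|343) = +1.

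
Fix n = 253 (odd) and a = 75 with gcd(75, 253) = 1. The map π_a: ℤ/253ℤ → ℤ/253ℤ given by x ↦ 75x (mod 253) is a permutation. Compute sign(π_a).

Orbit of 185 under x↦75x: [185, 213, 36, 170, 100, 163, 81]… (length divides ord_253(75)).
Cycle lengths of π_75 on ℤ/253ℤ: [55, 55, 55, 55, 11, 11, 5, 5, 1]; 9 cycles in total.
sign(π) = (−1)^{n − #cycles} = (−1)^{253−9} = (−1)^244 = +1.
The Jacobi symbol (75|253) = +1 (Zolotarev) agrees.

+1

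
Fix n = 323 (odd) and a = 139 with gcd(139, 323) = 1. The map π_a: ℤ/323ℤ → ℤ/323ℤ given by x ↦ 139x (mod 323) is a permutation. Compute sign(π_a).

Start at x=149: 149 → 39 → 253 → 283 → 254 → 99 → 195 → … (one orbit).
The orbit structure of x ↦ 139x mod 323: 6 orbits of sizes [144, 144, 16, 9, 9, 1].
Σ(ℓ_i−1) = 323−6 = 317; sign = (−1)^317 = -1.
Via Zolotarev, sign(π_{139}) = (139|323) = -1.

-1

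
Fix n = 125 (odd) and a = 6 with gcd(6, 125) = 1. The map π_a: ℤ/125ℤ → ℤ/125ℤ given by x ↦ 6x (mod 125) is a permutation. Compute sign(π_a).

+1

Start at x=106: 106 → 11 → 66 → 21 → 1 → 6 → 36 → … (one orbit).
Decompose π into cycles: lengths [25, 25, 25, 25, 5, 5, 5, 5, 1, 1, 1, 1, 1] (13 cycles, including the fixed point 0).
125 − 13 = 112 transpositions; sign(π) = (−1)^112 = +1.
(6|125)_J = +1 (Zolotarev's lemma cross-check).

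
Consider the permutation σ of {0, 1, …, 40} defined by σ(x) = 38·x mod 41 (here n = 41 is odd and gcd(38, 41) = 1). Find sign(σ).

Orbit of 3 under x↦38x: [3, 32, 27, 1, 38, 9, 14]… (length divides ord_41(38)).
Cycle type of π: 8×5 + 1; total 6 cycles.
Σ(ℓ_i−1) = 41−6 = 35; sign = (−1)^35 = -1.
Check: (38/41) = -1 by Zolotarev.

-1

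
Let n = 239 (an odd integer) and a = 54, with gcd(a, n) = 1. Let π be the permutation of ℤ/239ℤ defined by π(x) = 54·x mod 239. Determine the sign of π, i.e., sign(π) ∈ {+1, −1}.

+1

Trace 29: π^k(29) = [29, 132, 197, 122, 135, 120, 27] for k=0..6.
The orbit structure of x ↦ 54x mod 239: 3 orbits of sizes [119, 119, 1].
3 cycles on 239: each ℓ→(−1)^(ℓ−1), product (−1)^236 = +1.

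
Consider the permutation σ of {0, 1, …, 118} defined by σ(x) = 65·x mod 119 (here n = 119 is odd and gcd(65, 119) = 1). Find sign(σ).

Start at x=46: 46 → 15 → 23 → 67 → 71 → 93 → 95 → … (one orbit).
π_65 has 6 disjoint cycles with lengths [48, 48, 16, 3, 3, 1] on {0,…,118}.
n − c = 119 − 6 = 113; sign = (−1)^113 = -1.
Zolotarev: (65|119) = -1, matching the cycle-count sign.

-1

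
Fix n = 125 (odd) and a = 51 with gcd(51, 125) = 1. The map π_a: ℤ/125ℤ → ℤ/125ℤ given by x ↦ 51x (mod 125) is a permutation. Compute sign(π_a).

+1

Orbit of 26 under x↦51x: [26, 76, 1, 51, 101]… (length divides ord_125(51)).
Decompose π into cycles: lengths [5, 5, 5, 5, 5, 5, 5, 5, 5, 5, 5, 5, 5, 5, 5, 5, 5, 5, 5, 5, 1, 1, 1, 1, 1, 1, 1, 1, 1, 1, 1, 1, 1, 1, 1, 1, 1, 1, 1, 1, 1, 1, 1, 1, 1] (45 cycles, including the fixed point 0).
Σ(ℓ_i−1) = 125−45 = 80; sign = (−1)^80 = +1.
(51|125)_J = +1 (Zolotarev's lemma cross-check).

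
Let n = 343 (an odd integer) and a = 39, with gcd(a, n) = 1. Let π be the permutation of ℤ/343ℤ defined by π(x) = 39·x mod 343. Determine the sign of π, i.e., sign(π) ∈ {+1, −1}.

Orbit of 205 under x↦39x: [205, 106, 18, 16, 281, 326, 23]… (length divides ord_343(39)).
Decompose π into cycles: lengths [147, 147, 21, 21, 3, 3, 1] (7 cycles, including the fixed point 0).
Σ(ℓ_i−1) = 343−7 = 336; sign = (−1)^336 = +1.

+1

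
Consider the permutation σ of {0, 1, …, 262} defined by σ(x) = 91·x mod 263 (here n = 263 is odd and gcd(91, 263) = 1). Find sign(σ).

-1

Orbit of 211 under x↦91x: [211, 2, 182, 256, 152, 156, 257]… (length divides ord_263(91)).
The orbit structure of x ↦ 91x mod 263: 2 orbits of sizes [262, 1].
Σ(ℓ_i−1) = 263−2 = 261; sign = (−1)^261 = -1.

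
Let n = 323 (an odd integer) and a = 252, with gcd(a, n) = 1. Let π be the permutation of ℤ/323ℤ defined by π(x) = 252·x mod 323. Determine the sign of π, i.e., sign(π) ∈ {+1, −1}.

Orbit of 237 under x↦252x: [237, 292, 263, 61, 191, 5, 291]… (length divides ord_323(252)).
π_252 has 6 disjoint cycles with lengths [144, 144, 16, 9, 9, 1] on {0,…,322}.
sign(π) = (−1)^{n − #cycles} = (−1)^{323−6} = (−1)^317 = -1.

-1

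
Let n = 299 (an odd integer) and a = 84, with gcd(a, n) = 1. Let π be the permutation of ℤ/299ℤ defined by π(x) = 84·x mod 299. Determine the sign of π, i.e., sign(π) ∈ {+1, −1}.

+1

Orbit of 231 under x↦84x: [231, 268, 87, 132, 25, 7, 289]… (length divides ord_299(84)).
The orbit structure of x ↦ 84x mod 299: 5 orbits of sizes [132, 132, 22, 12, 1].
sign(π) = (−1)^{n − #cycles} = (−1)^{299−5} = (−1)^294 = +1.
The Jacobi symbol (84|299) = +1 (Zolotarev) agrees.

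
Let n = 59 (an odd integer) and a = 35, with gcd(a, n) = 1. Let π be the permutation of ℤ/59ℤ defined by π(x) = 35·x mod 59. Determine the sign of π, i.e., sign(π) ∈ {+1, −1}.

+1

Start at x=12: 12 → 7 → 9 → 20 → 51 → 15 → 53 → … (one orbit).
Cycle type of π: 29×2 + 1; total 3 cycles.
Σ(ℓ_i−1) = 59−3 = 56; sign = (−1)^56 = +1.
Zolotarev: (35|59) = +1, matching the cycle-count sign.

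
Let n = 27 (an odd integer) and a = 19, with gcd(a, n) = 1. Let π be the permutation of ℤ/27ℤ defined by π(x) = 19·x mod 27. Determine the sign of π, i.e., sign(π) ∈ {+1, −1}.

+1

Start at x=19: 19 → 10 → 1 → 19 (one orbit).
The orbit structure of x ↦ 19x mod 27: 15 orbits of sizes [3, 3, 3, 3, 3, 3, 1, 1, 1, 1, 1, 1, 1, 1, 1].
Σ(ℓ_i−1) = 27−15 = 12; sign = (−1)^12 = +1.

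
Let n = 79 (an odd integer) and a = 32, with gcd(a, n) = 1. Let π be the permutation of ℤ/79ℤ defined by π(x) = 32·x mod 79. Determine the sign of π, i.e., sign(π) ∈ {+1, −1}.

Orbit of 9 under x↦32x: [9, 51, 52, 5, 2, 64, 73]… (length divides ord_79(32)).
π_32 has 3 disjoint cycles with lengths [39, 39, 1] on {0,…,78}.
n − c = 79 − 3 = 76; sign = (−1)^76 = +1.

+1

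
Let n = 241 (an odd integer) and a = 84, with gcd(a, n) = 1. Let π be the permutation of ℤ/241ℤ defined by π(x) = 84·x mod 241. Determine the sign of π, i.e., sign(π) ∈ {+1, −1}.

-1

Orbit of 130 under x↦84x: [130, 75, 34, 205, 109, 239, 73]… (length divides ord_241(84)).
π_84 has 2 disjoint cycles with lengths [240, 1] on {0,…,240}.
sign(π) = (−1)^{n − #cycles} = (−1)^{241−2} = (−1)^239 = -1.
Via Zolotarev, sign(π_{84}) = (84|241) = -1.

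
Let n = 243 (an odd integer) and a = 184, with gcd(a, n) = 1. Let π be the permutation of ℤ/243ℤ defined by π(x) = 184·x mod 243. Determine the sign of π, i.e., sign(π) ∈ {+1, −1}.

Trace 124: π^k(124) = [124, 217, 76, 133, 172, 58, 223] for k=0..6.
Decompose π into cycles: lengths [81, 81, 27, 27, 9, 9, 3, 3, 1, 1, 1] (11 cycles, including the fixed point 0).
Σ(ℓ_i−1) = 243−11 = 232; sign = (−1)^232 = +1.

+1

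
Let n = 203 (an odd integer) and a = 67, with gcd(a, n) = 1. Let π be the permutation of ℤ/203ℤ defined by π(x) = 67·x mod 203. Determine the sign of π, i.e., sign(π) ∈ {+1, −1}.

+1

Trace 92: π^k(92) = [92, 74, 86, 78, 151, 170, 22] for k=0..6.
π_67 has 9 disjoint cycles with lengths [42, 42, 42, 42, 14, 14, 3, 3, 1] on {0,…,202}.
With 9 cycles on 203 points, sign = (−1)^{203−9} = +1.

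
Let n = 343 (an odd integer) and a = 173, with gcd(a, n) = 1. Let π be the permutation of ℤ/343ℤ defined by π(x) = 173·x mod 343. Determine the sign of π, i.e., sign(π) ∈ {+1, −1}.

-1

Orbit of 214 under x↦173x: [214, 321, 310, 122, 183, 103, 326]… (length divides ord_343(173)).
Cycle lengths of π_173 on ℤ/343ℤ: [294, 42, 6, 1]; 4 cycles in total.
n − c = 343 − 4 = 339; sign = (−1)^339 = -1.
Check: (173/343) = -1 by Zolotarev.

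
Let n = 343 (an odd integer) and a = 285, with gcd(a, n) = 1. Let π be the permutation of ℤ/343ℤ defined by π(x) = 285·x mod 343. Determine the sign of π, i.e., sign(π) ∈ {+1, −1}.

-1

Trace 209: π^k(209) = [209, 226, 269, 176, 82, 46, 76] for k=0..6.
Cycle lengths of π_285 on ℤ/343ℤ: [294, 42, 6, 1]; 4 cycles in total.
sign(π) = (−1)^{n − #cycles} = (−1)^{343−4} = (−1)^339 = -1.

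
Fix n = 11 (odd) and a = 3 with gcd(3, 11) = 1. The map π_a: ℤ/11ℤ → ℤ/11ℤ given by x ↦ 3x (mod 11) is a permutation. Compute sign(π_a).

+1

Orbit of 9 under x↦3x: [9, 5, 4, 1, 3]… (length divides ord_11(3)).
3 cycles of lengths [5, 5, 1].
With 3 cycles on 11 points, sign = (−1)^{11−3} = +1.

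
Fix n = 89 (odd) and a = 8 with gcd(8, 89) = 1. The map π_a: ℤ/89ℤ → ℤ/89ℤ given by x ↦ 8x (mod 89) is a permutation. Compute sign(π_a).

Start at x=2: 2 → 16 → 39 → 45 → 4 → 32 → 78 → … (one orbit).
9 cycles of lengths [11, 11, 11, 11, 11, 11, 11, 11, 1].
89 − 9 = 80 transpositions; sign(π) = (−1)^80 = +1.

+1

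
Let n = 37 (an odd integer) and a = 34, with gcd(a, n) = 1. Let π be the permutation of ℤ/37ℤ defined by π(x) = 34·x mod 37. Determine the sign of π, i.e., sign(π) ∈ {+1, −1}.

+1

Trace 9: π^k(9) = [9, 10, 7, 16, 26, 33, 12] for k=0..6.
Decompose π into cycles: lengths [9, 9, 9, 9, 1] (5 cycles, including the fixed point 0).
Σ(ℓ_i−1) = 37−5 = 32; sign = (−1)^32 = +1.
(34|37)_J = +1 (Zolotarev's lemma cross-check).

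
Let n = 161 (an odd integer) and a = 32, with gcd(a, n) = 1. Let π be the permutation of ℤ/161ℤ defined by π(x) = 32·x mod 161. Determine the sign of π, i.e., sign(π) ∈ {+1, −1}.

+1

Start at x=142: 142 → 36 → 25 → 156 → 1 → 32 → 58 → … (one orbit).
The orbit structure of x ↦ 32x mod 161: 9 orbits of sizes [33, 33, 33, 33, 11, 11, 3, 3, 1].
With 9 cycles on 161 points, sign = (−1)^{161−9} = +1.
(32|161)_J = +1 (Zolotarev's lemma cross-check).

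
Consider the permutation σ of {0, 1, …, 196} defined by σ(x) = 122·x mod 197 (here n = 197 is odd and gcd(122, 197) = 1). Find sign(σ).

-1

Trace 164: π^k(164) = [164, 111, 146, 82, 154, 73, 41] for k=0..6.
π_122 has 2 disjoint cycles with lengths [196, 1] on {0,…,196}.
2 cycles on 197: each ℓ→(−1)^(ℓ−1), product (−1)^195 = -1.
Zolotarev: (122|197) = -1, matching the cycle-count sign.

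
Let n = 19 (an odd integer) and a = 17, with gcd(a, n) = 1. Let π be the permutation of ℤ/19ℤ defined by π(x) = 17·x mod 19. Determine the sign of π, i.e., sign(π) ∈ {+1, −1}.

Trace 7: π^k(7) = [7, 5, 9, 1, 17, 4, 11] for k=0..6.
π_17 has 3 disjoint cycles with lengths [9, 9, 1] on {0,…,18}.
19 − 3 = 16 transpositions; sign(π) = (−1)^16 = +1.

+1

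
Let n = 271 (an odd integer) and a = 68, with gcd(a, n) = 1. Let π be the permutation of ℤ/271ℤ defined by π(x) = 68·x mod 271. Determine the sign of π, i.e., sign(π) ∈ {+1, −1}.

+1

Trace 89: π^k(89) = [89, 90, 158, 175, 247, 265, 134] for k=0..6.
Cycle type of π: 135×2 + 1; total 3 cycles.
271 − 3 = 268 transpositions; sign(π) = (−1)^268 = +1.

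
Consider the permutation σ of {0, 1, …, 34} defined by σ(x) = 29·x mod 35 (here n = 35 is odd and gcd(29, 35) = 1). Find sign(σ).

Start at x=29: 29 → 1 → 29 (one orbit).
The orbit structure of x ↦ 29x mod 35: 21 orbits of sizes [2, 2, 2, 2, 2, 2, 2, 2, 2, 2, 2, 2, 2, 2, 1, 1, 1, 1, 1, 1, 1].
With 21 cycles on 35 points, sign = (−1)^{35−21} = +1.
The Jacobi symbol (29|35) = +1 (Zolotarev) agrees.

+1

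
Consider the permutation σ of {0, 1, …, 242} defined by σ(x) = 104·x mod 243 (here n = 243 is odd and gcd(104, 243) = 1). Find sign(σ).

-1

Trace 166: π^k(166) = [166, 11, 172, 149, 187, 8, 103] for k=0..6.
Cycle lengths of π_104 on ℤ/243ℤ: [162, 54, 18, 6, 2, 1]; 6 cycles in total.
With 6 cycles on 243 points, sign = (−1)^{243−6} = -1.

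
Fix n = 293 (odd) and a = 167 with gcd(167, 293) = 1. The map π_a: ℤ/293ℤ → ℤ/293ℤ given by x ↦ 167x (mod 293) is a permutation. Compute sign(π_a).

Trace 254: π^k(254) = [254, 226, 238, 191, 253, 59, 184] for k=0..6.
Decompose π into cycles: lengths [146, 146, 1] (3 cycles, including the fixed point 0).
n − c = 293 − 3 = 290; sign = (−1)^290 = +1.

+1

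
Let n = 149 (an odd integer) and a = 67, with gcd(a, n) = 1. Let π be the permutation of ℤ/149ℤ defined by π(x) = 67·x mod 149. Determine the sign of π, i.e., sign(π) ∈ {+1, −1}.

+1

Orbit of 31 under x↦67x: [31, 140, 142, 127, 16, 29, 6]… (length divides ord_149(67)).
Decompose π into cycles: lengths [37, 37, 37, 37, 1] (5 cycles, including the fixed point 0).
149 − 5 = 144 transpositions; sign(π) = (−1)^144 = +1.
Zolotarev: (67|149) = +1, matching the cycle-count sign.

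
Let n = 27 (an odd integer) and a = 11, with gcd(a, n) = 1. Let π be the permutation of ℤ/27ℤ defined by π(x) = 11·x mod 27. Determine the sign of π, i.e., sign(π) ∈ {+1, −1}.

-1

Orbit of 20 under x↦11x: [20, 4, 17, 25, 5, 1, 11]… (length divides ord_27(11)).
4 cycles of lengths [18, 6, 2, 1].
n − c = 27 − 4 = 23; sign = (−1)^23 = -1.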